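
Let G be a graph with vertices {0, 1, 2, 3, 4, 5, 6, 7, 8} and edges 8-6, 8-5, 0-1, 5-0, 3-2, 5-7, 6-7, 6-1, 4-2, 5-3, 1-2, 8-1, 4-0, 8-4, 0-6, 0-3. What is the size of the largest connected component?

9

Starting from 0 we can reach 0, 1, 2, 3, 4, 5, 6, 7, 8. That is one component of size 9.
The largest has 9 vertices.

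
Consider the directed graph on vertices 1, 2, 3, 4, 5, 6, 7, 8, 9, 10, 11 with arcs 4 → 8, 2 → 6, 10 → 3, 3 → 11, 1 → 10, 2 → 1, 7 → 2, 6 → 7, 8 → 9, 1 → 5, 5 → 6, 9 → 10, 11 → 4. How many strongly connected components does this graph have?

2

{3, 4, 8, 9, 10, 11} are all mutually reachable — one SCC of size 6.
{1, 2, 5, 6, 7} are all mutually reachable — one SCC of size 5.
That gives 2 strongly connected components.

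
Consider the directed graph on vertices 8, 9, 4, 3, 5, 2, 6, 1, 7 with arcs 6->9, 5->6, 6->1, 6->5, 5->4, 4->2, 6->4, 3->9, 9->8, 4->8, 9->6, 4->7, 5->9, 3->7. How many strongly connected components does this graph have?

{5, 6, 9} are all mutually reachable — one SCC of size 3.
{7} is an SCC by itself.
{4} is an SCC by itself.
{1} is an SCC by itself.
{3} is an SCC by itself.
(and 2 more singleton SCCs)
That gives 7 strongly connected components.

7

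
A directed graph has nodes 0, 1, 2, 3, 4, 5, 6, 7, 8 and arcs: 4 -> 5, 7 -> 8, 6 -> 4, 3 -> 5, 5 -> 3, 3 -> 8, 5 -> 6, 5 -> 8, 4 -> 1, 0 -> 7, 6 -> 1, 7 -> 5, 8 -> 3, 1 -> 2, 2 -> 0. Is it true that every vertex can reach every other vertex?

Yes

From 2 we can reach every vertex (0, 1, 2, 3, 4, 5, 6, 7, 8), and every vertex can reach 2 (0, 1, 2, 3, 4, 5, 6, 7, 8). So the whole graph is one strongly connected component.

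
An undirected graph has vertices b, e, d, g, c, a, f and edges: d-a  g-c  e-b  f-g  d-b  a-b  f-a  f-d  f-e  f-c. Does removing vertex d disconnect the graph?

No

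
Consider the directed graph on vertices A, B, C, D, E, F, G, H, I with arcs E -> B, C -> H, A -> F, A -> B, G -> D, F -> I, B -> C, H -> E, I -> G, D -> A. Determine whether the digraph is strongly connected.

No

There is no directed path from E to A, so the graph is not strongly connected.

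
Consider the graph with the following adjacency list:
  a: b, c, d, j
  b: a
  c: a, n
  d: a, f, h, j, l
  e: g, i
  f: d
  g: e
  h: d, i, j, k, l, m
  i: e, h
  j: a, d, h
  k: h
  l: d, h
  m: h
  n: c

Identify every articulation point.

a, c, d, e, h, i

Removing a increases the component count from 1 to 3, so a is a cut vertex.
Removing c increases the component count from 1 to 2, so c is a cut vertex.
Removing d increases the component count from 1 to 2, so d is a cut vertex.
Likewise e, h, i are cut vertices.
By contrast removing k leaves 1 component; it is not a cut vertex. No other vertex is a cut vertex either.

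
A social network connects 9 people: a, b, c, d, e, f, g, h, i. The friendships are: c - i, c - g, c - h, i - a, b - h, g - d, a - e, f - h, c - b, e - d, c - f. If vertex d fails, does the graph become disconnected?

Deleting d leaves 1 component (was 1) (its neighbors e, g remain connected to each other), so d is not a cut vertex.

No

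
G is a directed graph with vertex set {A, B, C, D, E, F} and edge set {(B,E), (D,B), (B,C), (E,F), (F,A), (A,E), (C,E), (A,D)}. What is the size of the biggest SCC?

{A, B, C, D, E, F} are all mutually reachable — one SCC of size 6.
The largest has 6 vertices.

6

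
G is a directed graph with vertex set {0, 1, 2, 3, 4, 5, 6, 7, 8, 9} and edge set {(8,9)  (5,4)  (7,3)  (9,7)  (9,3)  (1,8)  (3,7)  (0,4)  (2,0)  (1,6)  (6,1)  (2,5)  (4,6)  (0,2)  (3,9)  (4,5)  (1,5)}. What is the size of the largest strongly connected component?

4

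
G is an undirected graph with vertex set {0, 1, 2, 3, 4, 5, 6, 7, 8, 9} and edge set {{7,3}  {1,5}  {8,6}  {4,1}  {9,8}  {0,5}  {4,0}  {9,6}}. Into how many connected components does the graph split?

2 is isolated — a component by itself.
Starting from 3 we can reach 3, 7. That is one component of size 2.
Starting from 6 we can reach 6, 8, 9. That is one component of size 3.
Starting from 0 we can reach 0, 1, 4, 5. That is one component of size 4.
Total: 4 components.

4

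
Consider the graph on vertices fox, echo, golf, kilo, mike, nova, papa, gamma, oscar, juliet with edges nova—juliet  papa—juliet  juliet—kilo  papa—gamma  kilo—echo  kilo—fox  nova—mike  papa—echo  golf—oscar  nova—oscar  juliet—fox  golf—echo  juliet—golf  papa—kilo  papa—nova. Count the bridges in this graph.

2

The edges on the cycle papa-nova-juliet-kilo-echo-papa are not bridges since each lies on that cycle.
But removing papa—gamma disconnects papa from gamma; removing mike—nova disconnects mike from nova — these are bridges.
That makes 2 bridges.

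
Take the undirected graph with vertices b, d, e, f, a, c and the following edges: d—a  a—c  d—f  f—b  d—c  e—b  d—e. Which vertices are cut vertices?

Removing d increases the component count from 1 to 2, so d is a cut vertex.
By contrast removing b leaves 1 component; it is not a cut vertex. No other vertex is a cut vertex either.

d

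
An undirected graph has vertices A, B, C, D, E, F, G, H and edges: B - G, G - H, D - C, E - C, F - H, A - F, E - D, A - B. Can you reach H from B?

Yes

From B we can reach A, B, F, G, H, which includes H.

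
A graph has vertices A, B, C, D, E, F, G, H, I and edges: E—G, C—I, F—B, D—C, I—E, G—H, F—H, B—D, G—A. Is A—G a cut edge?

Removing A—G leaves no path between A and G: the component count goes from 1 to 2. So it is a bridge.

Yes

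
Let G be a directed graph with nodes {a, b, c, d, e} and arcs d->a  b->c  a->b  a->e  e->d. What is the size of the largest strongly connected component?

{a, d, e} are all mutually reachable — one SCC of size 3.
{b} is an SCC by itself.
{c} is an SCC by itself.
The largest has 3 vertices.

3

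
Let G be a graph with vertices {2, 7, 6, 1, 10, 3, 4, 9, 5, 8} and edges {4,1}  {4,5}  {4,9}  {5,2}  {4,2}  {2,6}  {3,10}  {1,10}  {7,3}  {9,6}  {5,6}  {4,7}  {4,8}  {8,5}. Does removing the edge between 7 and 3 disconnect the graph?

No

After removing 7-3, the path 7-4-1-10-3 still connects them, so the edge is not a bridge.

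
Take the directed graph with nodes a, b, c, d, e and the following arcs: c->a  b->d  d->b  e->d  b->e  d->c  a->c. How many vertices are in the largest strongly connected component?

3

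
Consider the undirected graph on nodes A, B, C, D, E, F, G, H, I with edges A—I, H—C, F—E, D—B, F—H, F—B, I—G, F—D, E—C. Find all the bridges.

The edges on the cycle F-D-B-F are not bridges since each lies on that cycle.
But removing A—I disconnects A from I; removing G—I disconnects G from I — these are bridges.

A-I, G-I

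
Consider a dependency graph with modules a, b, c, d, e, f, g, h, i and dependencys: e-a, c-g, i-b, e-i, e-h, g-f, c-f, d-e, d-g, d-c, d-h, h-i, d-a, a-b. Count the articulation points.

1

Removing d increases the component count from 1 to 2, so d is a cut vertex.
By contrast removing c leaves 1 component; it is not a cut vertex. No other vertex is a cut vertex either.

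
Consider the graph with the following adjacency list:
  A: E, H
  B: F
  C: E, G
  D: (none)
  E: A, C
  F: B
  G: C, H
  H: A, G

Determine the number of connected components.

D is isolated — a component by itself.
Starting from B we can reach B, F. That is one component of size 2.
Starting from A we can reach A, C, E, G, H. That is one component of size 5.
Total: 3 components.

3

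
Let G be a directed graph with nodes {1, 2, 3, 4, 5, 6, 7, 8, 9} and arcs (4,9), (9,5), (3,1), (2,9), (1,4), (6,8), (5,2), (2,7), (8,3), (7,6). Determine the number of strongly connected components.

1

{1, 2, 3, 4, 5, 6, 7, 8, 9} are all mutually reachable — one SCC of size 9.
That gives 1 strongly connected component.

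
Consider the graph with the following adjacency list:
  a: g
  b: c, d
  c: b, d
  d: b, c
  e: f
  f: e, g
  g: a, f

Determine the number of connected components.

2

Starting from b we can reach b, c, d. That is one component of size 3.
Starting from a we can reach a, e, f, g. That is one component of size 4.
Total: 2 components.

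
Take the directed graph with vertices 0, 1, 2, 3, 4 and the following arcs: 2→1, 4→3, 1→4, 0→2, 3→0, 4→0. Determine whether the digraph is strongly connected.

From 3 we can reach every vertex (0, 1, 2, 3, 4), and every vertex can reach 3 (0, 1, 2, 3, 4). So the whole graph is one strongly connected component.

Yes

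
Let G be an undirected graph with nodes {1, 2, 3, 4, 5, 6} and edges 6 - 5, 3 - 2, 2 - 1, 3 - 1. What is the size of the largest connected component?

3

4 is isolated — a component by itself.
Starting from 5 we can reach 5, 6. That is one component of size 2.
Starting from 1 we can reach 1, 2, 3. That is one component of size 3.
The largest has 3 vertices.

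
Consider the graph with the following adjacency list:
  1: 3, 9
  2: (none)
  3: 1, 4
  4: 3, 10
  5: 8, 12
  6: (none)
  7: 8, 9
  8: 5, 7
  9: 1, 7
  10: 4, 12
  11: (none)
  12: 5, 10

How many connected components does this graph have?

4

6 is isolated — a component by itself.
2 is isolated — a component by itself.
11 is isolated — a component by itself.
Starting from 1 we can reach 1, 3, 4, 5, 7, 8, 9, 10, 12. That is one component of size 9.
Total: 4 components.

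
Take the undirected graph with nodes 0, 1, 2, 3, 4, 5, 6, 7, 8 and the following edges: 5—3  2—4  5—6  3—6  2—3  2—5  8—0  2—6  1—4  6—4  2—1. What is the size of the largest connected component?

7 is isolated — a component by itself.
Starting from 0 we can reach 0, 8. That is one component of size 2.
Starting from 1 we can reach 1, 2, 3, 4, 5, 6. That is one component of size 6.
The largest has 6 vertices.

6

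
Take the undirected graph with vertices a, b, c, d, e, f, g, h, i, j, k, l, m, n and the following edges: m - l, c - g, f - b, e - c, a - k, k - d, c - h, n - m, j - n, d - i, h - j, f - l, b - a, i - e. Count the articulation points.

1

Removing c increases the component count from 1 to 2, so c is a cut vertex.
By contrast removing m leaves 1 component; it is not a cut vertex. No other vertex is a cut vertex either.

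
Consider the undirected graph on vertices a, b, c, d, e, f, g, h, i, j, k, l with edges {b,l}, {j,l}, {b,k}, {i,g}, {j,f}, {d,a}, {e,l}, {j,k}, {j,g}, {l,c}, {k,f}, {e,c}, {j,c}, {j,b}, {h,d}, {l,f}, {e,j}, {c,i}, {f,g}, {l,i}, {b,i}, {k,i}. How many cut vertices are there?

Removing d increases the component count from 2 to 3, so d is a cut vertex.
By contrast removing b leaves 2 components; it is not a cut vertex. No other vertex is a cut vertex either.

1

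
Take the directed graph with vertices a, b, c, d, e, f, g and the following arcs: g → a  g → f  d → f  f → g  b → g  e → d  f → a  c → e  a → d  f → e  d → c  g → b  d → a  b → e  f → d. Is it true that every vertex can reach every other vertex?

Yes

From a we can reach every vertex (a, b, c, d, e, f, g), and every vertex can reach a (a, b, c, d, e, f, g). So the whole graph is one strongly connected component.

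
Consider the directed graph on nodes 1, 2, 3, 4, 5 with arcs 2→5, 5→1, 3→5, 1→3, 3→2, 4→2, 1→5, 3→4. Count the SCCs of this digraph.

{1, 2, 3, 4, 5} are all mutually reachable — one SCC of size 5.
That gives 1 strongly connected component.

1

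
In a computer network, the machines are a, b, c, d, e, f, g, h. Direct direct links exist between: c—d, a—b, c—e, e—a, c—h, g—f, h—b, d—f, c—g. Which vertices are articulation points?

Removing c increases the component count from 1 to 2, so c is a cut vertex.
By contrast removing a leaves 1 component; it is not a cut vertex. No other vertex is a cut vertex either.

c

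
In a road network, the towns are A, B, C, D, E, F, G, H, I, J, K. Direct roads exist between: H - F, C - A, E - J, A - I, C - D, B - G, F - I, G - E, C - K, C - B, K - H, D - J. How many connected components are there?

1

Starting from A we can reach A, B, C, D, E, F, G, H, I, J, K. That is one component of size 11.
Total: 1 component.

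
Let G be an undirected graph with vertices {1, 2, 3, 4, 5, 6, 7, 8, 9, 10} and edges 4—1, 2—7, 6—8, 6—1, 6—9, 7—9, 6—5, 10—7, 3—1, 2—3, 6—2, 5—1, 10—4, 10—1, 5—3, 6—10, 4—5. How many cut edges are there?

The edges on the cycle 6-2-3-1-10-6 are not bridges since each lies on that cycle.
But removing 6—8 disconnects 6 from 8 — this is a bridge.

1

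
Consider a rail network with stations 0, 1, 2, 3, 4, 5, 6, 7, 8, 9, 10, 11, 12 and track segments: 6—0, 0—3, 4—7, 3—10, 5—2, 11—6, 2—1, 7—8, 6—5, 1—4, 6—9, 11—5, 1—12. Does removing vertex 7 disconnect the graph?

Deleting 7 raises the number of components from 1 to 2, so 7 is a cut vertex.

Yes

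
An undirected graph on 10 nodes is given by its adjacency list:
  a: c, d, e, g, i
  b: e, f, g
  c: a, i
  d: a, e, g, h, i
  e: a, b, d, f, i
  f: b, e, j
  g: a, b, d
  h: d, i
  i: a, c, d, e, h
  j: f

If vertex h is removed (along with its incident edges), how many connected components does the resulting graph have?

With h gone, the remaining components are: {a, b, c, d, e, f, g, i, j}.
That is 1 component.

1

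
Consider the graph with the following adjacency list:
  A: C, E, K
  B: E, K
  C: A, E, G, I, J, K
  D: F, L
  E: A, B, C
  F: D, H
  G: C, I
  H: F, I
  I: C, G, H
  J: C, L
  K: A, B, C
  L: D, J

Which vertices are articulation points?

C

Removing C increases the component count from 1 to 2, so C is a cut vertex.
By contrast removing F leaves 1 component; it is not a cut vertex. No other vertex is a cut vertex either.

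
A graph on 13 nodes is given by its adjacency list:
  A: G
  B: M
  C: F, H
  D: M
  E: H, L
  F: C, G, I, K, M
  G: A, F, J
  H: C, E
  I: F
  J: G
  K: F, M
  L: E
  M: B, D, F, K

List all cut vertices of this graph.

C, E, F, G, H, M

Removing C increases the component count from 1 to 2, so C is a cut vertex.
Removing E increases the component count from 1 to 2, so E is a cut vertex.
Removing F increases the component count from 1 to 4, so F is a cut vertex.
Likewise G, H, M are cut vertices.
By contrast removing K leaves 1 component; it is not a cut vertex. No other vertex is a cut vertex either.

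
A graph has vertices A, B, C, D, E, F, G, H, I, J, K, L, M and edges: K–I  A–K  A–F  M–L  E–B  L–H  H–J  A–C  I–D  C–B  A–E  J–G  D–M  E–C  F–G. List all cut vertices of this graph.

Removing A increases the component count from 1 to 2, so A is a cut vertex.
By contrast removing M leaves 1 component; it is not a cut vertex. No other vertex is a cut vertex either.

A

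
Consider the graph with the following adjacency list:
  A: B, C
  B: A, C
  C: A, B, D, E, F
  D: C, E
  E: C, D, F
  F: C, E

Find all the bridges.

none

The edges on the cycle C-A-B-C are not bridges since each lies on that cycle.
Every edge lies on some cycle, so there are no bridges.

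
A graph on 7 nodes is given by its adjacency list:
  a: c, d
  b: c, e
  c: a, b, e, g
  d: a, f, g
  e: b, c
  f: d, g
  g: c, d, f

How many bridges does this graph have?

0

The edges on the cycle c-e-b-c are not bridges since each lies on that cycle.
Every edge lies on some cycle, so there are no bridges.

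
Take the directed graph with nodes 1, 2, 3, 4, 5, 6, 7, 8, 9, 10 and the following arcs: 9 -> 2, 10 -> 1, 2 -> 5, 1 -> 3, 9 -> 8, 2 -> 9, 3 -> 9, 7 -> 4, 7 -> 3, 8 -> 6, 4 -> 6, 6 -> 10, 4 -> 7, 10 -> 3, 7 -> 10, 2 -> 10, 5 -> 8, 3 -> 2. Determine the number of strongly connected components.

2

{1, 2, 3, 5, 6, 8, 9, 10} are all mutually reachable — one SCC of size 8.
{4, 7} are all mutually reachable — one SCC of size 2.
That gives 2 strongly connected components.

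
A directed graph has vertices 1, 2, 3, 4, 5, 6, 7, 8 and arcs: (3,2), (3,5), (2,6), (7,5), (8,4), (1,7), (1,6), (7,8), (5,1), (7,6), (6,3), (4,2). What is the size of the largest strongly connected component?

8

{1, 2, 3, 4, 5, 6, 7, 8} are all mutually reachable — one SCC of size 8.
The largest has 8 vertices.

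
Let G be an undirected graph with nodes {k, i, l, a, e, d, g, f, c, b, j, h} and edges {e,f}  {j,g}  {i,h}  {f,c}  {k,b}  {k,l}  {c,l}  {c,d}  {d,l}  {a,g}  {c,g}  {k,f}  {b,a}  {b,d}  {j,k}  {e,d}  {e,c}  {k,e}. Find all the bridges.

h-i

The edges on the cycle k-b-a-g-c-e-k are not bridges since each lies on that cycle.
But removing i–h disconnects i from h — this is a bridge.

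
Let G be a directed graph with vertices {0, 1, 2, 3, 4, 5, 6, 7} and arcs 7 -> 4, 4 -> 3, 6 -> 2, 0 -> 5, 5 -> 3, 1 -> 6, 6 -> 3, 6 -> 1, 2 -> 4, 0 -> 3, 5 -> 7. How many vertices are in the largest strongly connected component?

2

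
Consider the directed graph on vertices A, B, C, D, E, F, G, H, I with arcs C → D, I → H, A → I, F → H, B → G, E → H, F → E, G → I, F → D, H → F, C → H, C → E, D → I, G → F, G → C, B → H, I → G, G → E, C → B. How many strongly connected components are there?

{B, C, D, E, F, G, H, I} are all mutually reachable — one SCC of size 8.
{A} is an SCC by itself.
That gives 2 strongly connected components.

2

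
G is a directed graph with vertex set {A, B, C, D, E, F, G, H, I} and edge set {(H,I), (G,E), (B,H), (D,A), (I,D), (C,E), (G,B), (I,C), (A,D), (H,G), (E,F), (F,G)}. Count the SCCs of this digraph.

{B, C, E, F, G, H, I} are all mutually reachable — one SCC of size 7.
{A, D} are all mutually reachable — one SCC of size 2.
That gives 2 strongly connected components.

2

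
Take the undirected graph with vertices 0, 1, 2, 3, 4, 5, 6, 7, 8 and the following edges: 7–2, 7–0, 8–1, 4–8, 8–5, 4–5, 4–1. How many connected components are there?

6 is isolated — a component by itself.
3 is isolated — a component by itself.
Starting from 0 we can reach 0, 2, 7. That is one component of size 3.
Starting from 1 we can reach 1, 4, 5, 8. That is one component of size 4.
Total: 4 components.

4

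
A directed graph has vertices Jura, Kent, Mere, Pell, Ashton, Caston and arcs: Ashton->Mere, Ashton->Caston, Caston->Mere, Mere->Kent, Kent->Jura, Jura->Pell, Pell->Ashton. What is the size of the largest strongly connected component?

{Jura, Kent, Mere, Pell, Ashton, Caston} are all mutually reachable — one SCC of size 6.
The largest has 6 vertices.

6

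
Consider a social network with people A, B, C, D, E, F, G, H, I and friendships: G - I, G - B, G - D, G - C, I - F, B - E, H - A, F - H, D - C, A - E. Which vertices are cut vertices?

Removing G increases the component count from 1 to 2, so G is a cut vertex.
By contrast removing D leaves 1 component; it is not a cut vertex. No other vertex is a cut vertex either.

G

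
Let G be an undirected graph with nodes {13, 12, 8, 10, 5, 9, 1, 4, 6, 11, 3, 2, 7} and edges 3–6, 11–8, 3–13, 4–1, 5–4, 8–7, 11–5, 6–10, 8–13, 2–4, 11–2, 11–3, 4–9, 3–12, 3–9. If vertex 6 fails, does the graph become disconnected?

Yes

Deleting 6 raises the number of components from 1 to 2, so 6 is a cut vertex.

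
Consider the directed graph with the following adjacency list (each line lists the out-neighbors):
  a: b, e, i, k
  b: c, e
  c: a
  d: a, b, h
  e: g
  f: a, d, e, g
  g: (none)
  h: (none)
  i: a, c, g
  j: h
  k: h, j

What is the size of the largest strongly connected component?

4

{a, b, c, i} are all mutually reachable — one SCC of size 4.
{d} is an SCC by itself.
{k} is an SCC by itself.
{j} is an SCC by itself.
{g} is an SCC by itself.
(and 3 more singleton SCCs)
The largest has 4 vertices.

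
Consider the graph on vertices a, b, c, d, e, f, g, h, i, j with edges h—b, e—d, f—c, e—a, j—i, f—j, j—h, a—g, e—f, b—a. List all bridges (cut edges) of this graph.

a-g, c-f, d-e, i-j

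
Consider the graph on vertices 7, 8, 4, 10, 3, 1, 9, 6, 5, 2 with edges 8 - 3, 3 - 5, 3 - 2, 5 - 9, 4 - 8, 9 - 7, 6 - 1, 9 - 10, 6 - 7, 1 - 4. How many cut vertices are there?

Removing 3 increases the component count from 1 to 2, so 3 is a cut vertex.
Removing 9 increases the component count from 1 to 2, so 9 is a cut vertex.
By contrast removing 7 leaves 1 component; it is not a cut vertex. No other vertex is a cut vertex either.

2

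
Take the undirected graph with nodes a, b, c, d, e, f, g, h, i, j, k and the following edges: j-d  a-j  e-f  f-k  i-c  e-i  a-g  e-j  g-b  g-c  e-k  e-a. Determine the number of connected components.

2

h is isolated — a component by itself.
Starting from a we can reach a, b, c, d, e, f, g, i, j, k. That is one component of size 10.
Total: 2 components.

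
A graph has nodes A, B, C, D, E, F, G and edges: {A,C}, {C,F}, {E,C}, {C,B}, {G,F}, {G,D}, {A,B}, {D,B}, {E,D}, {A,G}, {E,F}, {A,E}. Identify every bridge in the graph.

The edges on the cycle A-E-F-C-A are not bridges since each lies on that cycle.
Every edge lies on some cycle, so there are no bridges.

none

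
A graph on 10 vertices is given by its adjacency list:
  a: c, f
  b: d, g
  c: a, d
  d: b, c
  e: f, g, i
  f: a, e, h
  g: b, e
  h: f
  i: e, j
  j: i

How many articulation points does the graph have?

3

Removing e increases the component count from 1 to 2, so e is a cut vertex.
Removing f increases the component count from 1 to 2, so f is a cut vertex.
Removing i increases the component count from 1 to 2, so i is a cut vertex.
By contrast removing g leaves 1 component; it is not a cut vertex. No other vertex is a cut vertex either.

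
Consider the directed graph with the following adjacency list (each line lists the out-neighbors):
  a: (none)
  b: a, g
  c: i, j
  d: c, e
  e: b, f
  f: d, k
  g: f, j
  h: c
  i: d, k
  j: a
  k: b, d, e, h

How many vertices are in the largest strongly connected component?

9

{b, c, d, e, f, g, h, i, k} are all mutually reachable — one SCC of size 9.
{j} is an SCC by itself.
{a} is an SCC by itself.
The largest has 9 vertices.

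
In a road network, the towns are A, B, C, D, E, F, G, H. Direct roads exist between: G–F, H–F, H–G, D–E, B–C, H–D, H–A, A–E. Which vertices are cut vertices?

H

Removing H increases the component count from 2 to 3, so H is a cut vertex.
By contrast removing B leaves 2 components; it is not a cut vertex. No other vertex is a cut vertex either.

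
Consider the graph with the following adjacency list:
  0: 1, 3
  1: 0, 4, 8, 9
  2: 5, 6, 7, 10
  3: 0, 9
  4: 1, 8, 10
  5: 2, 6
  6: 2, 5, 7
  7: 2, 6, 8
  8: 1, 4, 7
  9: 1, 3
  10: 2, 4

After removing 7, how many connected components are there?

1

With 7 gone, the remaining components are: {0, 1, 2, 3, 4, 5, 6, 8, 9, 10}.
That is 1 component.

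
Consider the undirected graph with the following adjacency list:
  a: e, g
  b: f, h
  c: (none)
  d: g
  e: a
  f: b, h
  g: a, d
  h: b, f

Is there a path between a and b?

The component containing a is {a, d, e, g}, and b is not in it.

No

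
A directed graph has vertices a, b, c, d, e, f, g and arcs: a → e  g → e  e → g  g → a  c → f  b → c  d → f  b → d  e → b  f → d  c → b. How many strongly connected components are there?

{a, e, g} are all mutually reachable — one SCC of size 3.
{d, f} are all mutually reachable — one SCC of size 2.
{b, c} are all mutually reachable — one SCC of size 2.
That gives 3 strongly connected components.

3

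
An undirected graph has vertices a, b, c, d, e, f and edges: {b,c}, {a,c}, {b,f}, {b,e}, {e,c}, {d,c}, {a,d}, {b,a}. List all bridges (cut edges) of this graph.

b-f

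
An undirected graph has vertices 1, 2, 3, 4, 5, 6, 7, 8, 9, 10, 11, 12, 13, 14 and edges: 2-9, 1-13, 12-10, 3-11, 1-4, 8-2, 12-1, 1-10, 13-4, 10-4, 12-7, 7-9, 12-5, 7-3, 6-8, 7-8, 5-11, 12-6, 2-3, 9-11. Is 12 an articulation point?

Deleting 12 raises the number of components from 2 to 3, so 12 is a cut vertex.

Yes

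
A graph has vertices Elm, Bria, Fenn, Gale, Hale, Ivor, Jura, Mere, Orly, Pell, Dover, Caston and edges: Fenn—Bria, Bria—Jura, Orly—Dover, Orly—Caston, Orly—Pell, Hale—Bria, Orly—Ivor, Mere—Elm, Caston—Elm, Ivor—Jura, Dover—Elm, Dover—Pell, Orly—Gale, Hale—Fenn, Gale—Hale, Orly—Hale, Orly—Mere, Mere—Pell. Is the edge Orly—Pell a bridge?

No

After removing Orly—Pell, the path Orly-Mere-Pell still connects them, so the edge is not a bridge.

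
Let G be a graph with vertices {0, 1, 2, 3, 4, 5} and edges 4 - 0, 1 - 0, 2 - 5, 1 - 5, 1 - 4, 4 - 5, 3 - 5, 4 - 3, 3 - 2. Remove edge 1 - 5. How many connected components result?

1 and 5 are still connected via 1-4-5, so the component count stays at 1.

1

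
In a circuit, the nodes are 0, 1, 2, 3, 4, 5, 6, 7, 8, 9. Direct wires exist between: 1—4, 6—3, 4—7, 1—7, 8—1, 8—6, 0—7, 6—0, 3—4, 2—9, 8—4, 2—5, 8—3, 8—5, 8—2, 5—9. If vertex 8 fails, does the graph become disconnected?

Yes

Deleting 8 raises the number of components from 1 to 2, so 8 is a cut vertex.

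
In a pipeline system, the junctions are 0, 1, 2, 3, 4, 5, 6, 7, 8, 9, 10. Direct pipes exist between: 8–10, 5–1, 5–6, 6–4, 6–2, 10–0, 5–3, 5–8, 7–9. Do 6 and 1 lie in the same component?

From 6 we can reach 0, 1, 2, 3, 4, 5, 6, 8, 10, which includes 1.

Yes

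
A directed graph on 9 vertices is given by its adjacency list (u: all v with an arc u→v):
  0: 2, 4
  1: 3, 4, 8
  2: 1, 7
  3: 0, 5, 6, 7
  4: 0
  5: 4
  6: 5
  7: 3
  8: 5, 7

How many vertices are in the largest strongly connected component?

9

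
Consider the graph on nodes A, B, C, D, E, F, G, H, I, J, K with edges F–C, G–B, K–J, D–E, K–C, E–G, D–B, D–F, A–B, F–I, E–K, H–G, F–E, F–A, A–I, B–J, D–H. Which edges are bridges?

The edges on the cycle D-H-G-E-D are not bridges since each lies on that cycle.
Every edge lies on some cycle, so there are no bridges.

none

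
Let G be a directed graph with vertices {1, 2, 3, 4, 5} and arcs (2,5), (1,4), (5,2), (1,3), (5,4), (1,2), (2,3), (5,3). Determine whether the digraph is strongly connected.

No

There is no directed path from 2 to 1, so the graph is not strongly connected.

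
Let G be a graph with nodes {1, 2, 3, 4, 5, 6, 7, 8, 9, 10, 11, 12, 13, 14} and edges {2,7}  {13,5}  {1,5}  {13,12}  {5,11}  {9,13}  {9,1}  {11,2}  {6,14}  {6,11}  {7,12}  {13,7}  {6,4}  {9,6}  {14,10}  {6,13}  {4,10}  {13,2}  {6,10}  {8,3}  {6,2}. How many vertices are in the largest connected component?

Starting from 3 we can reach 3, 8. That is one component of size 2.
Starting from 1 we can reach 1, 2, 4, 5, 6, 7, 9, 10, 11, 12, 13, 14. That is one component of size 12.
The largest has 12 vertices.

12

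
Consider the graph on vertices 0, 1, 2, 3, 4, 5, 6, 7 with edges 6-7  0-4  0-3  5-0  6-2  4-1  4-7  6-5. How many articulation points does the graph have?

Removing 0 increases the component count from 1 to 2, so 0 is a cut vertex.
Removing 4 increases the component count from 1 to 2, so 4 is a cut vertex.
Removing 6 increases the component count from 1 to 2, so 6 is a cut vertex.
By contrast removing 7 leaves 1 component; it is not a cut vertex. No other vertex is a cut vertex either.

3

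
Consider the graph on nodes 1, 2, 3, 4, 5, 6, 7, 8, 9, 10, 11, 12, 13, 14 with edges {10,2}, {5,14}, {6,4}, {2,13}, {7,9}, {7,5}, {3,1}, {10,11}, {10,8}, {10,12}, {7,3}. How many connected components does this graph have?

Starting from 4 we can reach 4, 6. That is one component of size 2.
Starting from 1 we can reach 1, 3, 5, 7, 9, 14. That is one component of size 6.
Starting from 2 we can reach 2, 8, 10, 11, 12, 13. That is one component of size 6.
Total: 3 components.

3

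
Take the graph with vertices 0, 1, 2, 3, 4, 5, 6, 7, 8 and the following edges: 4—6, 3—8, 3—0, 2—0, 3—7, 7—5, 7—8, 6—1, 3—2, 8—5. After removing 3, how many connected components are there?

With 3 gone, the remaining components are: {0, 2}; {1, 4, 6}; {5, 7, 8}.
That is 3 components.

3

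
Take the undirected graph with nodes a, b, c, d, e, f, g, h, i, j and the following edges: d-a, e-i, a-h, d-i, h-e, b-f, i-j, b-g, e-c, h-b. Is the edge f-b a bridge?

Yes

Removing f-b leaves no path between f and b: the component count goes from 1 to 2. So it is a bridge.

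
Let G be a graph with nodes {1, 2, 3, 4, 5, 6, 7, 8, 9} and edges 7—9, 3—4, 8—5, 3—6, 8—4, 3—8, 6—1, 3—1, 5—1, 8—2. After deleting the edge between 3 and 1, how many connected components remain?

3 and 1 are still connected via 3-6-1, so the component count stays at 2.

2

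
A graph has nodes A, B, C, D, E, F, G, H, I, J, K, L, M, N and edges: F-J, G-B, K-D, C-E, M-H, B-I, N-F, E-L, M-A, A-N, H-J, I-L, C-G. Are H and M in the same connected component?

Yes

From H we can reach A, F, H, J, M, N, which includes M.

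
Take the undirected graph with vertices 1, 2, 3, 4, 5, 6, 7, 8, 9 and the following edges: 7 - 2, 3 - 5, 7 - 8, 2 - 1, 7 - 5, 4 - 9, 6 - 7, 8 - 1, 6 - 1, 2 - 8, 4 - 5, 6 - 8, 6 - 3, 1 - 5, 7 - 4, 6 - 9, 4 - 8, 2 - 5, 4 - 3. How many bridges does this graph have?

The edges on the cycle 7-4-8-7 are not bridges since each lies on that cycle.
Every edge lies on some cycle, so there are no bridges.

0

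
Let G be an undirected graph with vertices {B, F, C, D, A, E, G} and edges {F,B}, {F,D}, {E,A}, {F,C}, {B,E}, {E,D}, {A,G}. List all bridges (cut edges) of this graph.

A-E, A-G, C-F

The edges on the cycle F-B-E-D-F are not bridges since each lies on that cycle.
But removing A—G disconnects A from G; removing E—A disconnects E from A; removing F—C disconnects F from C — these are bridges.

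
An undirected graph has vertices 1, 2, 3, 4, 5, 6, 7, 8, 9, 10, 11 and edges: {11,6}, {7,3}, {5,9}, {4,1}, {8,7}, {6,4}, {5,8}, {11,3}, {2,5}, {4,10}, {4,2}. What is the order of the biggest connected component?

Starting from 1 we can reach 1, 2, 3, 4, 5, 6, 7, 8, 9, 10, 11. That is one component of size 11.
The largest has 11 vertices.

11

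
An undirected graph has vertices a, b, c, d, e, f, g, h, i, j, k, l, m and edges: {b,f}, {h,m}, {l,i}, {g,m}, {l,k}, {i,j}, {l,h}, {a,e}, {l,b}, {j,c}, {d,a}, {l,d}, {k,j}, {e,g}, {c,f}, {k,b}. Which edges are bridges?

The edges on the cycle l-d-a-e-g-m-h-l are not bridges since each lies on that cycle.
Every edge lies on some cycle, so there are no bridges.

none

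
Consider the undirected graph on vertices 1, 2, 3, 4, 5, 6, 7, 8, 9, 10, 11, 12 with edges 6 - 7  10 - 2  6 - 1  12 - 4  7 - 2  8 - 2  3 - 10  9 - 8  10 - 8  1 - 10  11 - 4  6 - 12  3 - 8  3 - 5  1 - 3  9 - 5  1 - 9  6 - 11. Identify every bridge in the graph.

none

The edges on the cycle 6-12-4-11-6 are not bridges since each lies on that cycle.
Every edge lies on some cycle, so there are no bridges.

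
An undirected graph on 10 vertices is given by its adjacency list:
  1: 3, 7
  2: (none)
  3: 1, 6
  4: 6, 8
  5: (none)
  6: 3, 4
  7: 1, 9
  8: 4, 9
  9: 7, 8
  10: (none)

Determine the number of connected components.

4

2 is isolated — a component by itself.
10 is isolated — a component by itself.
5 is isolated — a component by itself.
Starting from 1 we can reach 1, 3, 4, 6, 7, 8, 9. That is one component of size 7.
Total: 4 components.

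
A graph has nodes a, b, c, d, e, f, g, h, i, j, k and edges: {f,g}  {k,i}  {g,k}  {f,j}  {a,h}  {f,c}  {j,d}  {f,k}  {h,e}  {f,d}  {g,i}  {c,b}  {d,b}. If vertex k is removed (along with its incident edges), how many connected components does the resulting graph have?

With k gone, the remaining components are: {a, e, h}; {b, c, d, f, g, i, j}.
That is 2 components.

2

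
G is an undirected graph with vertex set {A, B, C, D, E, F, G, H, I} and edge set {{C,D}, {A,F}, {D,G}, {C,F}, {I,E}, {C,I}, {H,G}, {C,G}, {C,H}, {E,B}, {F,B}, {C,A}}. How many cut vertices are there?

Removing C increases the component count from 1 to 2, so C is a cut vertex.
By contrast removing G leaves 1 component; it is not a cut vertex. No other vertex is a cut vertex either.

1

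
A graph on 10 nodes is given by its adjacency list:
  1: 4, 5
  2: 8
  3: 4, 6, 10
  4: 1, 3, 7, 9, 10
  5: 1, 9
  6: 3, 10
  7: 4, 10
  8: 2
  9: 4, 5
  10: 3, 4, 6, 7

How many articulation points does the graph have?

Removing 4 increases the component count from 2 to 3, so 4 is a cut vertex.
By contrast removing 9 leaves 2 components; it is not a cut vertex. No other vertex is a cut vertex either.

1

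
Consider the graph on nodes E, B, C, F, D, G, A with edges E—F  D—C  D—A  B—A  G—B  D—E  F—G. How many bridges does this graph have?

The edges on the cycle D-E-F-G-B-A-D are not bridges since each lies on that cycle.
But removing D—C disconnects D from C — this is a bridge.

1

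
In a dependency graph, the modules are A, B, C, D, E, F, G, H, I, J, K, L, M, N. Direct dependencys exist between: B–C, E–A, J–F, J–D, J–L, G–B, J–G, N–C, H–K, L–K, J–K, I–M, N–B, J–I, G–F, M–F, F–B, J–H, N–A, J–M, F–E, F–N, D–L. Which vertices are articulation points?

Removing J increases the component count from 1 to 2, so J is a cut vertex.
By contrast removing F leaves 1 component; it is not a cut vertex. No other vertex is a cut vertex either.

J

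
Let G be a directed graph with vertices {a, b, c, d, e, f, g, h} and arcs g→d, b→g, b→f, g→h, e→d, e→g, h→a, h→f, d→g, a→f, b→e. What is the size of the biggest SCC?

2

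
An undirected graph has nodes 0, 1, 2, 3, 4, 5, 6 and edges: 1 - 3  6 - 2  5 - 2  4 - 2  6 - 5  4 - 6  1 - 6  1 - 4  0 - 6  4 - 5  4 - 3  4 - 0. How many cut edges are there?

The edges on the cycle 4-0-6-4 are not bridges since each lies on that cycle.
Every edge lies on some cycle, so there are no bridges.

0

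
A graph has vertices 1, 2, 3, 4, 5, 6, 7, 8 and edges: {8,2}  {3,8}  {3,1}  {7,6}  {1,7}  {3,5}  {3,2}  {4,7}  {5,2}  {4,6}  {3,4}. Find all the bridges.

The edges on the cycle 3-1-7-6-4-3 are not bridges since each lies on that cycle.
Every edge lies on some cycle, so there are no bridges.

none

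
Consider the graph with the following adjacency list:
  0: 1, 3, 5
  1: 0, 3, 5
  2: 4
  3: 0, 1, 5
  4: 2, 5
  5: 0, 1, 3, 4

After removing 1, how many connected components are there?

With 1 gone, the remaining components are: {0, 2, 3, 4, 5}.
That is 1 component.

1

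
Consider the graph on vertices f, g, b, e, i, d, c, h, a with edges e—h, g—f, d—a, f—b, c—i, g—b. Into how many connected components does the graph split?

4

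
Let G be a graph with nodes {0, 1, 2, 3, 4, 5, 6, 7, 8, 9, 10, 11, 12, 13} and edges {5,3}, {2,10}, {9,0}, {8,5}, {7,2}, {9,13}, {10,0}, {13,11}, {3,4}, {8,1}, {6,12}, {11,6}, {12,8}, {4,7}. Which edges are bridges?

1-8

The edges on the cycle 9-13-11-6-12-8-5-3-4-7-2-10-0-9 are not bridges since each lies on that cycle.
But removing 1 - 8 disconnects 1 from 8 — this is a bridge.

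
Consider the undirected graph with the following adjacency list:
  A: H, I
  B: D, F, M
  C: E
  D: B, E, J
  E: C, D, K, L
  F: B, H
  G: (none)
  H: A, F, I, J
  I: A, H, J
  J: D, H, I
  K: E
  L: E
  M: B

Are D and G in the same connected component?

No

The component containing D is {A, B, C, D, E, F, H, I, J, K, L, M}, and G is not in it.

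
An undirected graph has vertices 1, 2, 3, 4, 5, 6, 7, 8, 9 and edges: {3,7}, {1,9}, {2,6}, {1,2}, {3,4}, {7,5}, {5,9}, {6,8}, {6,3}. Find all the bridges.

3-4, 6-8

The edges on the cycle 1-2-6-3-7-5-9-1 are not bridges since each lies on that cycle.
But removing 8 - 6 disconnects 8 from 6; removing 3 - 4 disconnects 3 from 4 — these are bridges.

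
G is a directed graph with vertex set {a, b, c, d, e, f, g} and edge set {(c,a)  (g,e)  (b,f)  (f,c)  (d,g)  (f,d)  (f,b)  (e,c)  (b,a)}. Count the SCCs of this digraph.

6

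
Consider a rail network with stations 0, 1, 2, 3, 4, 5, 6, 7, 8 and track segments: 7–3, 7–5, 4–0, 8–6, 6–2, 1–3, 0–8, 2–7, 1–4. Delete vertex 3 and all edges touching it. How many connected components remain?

1

With 3 gone, the remaining components are: {0, 1, 2, 4, 5, 6, 7, 8}.
That is 1 component.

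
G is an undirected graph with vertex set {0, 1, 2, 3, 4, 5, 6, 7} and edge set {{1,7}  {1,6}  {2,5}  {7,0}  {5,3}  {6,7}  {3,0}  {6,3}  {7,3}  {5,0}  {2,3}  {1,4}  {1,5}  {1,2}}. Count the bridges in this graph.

The edges on the cycle 1-2-3-7-1 are not bridges since each lies on that cycle.
But removing 4—1 disconnects 4 from 1 — this is a bridge.

1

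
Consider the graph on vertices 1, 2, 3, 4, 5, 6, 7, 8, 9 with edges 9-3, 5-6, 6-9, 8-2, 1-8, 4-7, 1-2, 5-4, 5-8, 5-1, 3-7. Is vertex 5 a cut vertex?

Deleting 5 raises the number of components from 1 to 2, so 5 is a cut vertex.

Yes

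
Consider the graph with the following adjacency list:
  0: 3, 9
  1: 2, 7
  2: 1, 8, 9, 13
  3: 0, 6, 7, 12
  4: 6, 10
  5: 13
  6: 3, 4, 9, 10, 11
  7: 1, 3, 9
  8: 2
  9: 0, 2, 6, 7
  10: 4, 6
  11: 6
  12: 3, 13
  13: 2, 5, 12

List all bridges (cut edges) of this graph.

11-6, 13-5, 2-8

The edges on the cycle 9-2-13-12-3-6-9 are not bridges since each lies on that cycle.
But removing 6-11 disconnects 6 from 11; removing 5-13 disconnects 5 from 13; removing 8-2 disconnects 8 from 2 — these are bridges.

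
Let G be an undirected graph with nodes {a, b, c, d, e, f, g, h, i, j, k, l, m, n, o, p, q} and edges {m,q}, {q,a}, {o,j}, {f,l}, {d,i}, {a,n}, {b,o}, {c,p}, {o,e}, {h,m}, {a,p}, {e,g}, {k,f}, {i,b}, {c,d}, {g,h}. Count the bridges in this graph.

The edges on the cycle c-d-i-b-o-e-g-h-m-q-a-p-c are not bridges since each lies on that cycle.
But removing k–f disconnects k from f; removing a–n disconnects a from n; removing l–f disconnects l from f; removing o–j disconnects o from j — these are bridges.
That makes 4 bridges.

4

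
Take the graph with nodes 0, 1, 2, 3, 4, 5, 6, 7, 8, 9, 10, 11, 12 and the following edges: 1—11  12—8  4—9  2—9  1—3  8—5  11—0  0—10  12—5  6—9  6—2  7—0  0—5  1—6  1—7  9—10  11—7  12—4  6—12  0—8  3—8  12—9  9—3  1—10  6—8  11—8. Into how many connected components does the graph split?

Starting from 0 we can reach 0, 1, 2, 3, 4, 5, 6, 7, 8, 9, 10, 11, 12. That is one component of size 13.
Total: 1 component.

1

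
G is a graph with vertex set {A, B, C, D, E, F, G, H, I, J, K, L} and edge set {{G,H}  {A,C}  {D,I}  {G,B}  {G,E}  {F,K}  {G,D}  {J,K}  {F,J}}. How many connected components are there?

4

L is isolated — a component by itself.
Starting from A we can reach A, C. That is one component of size 2.
Starting from F we can reach F, J, K. That is one component of size 3.
Starting from B we can reach B, D, E, G, H, I. That is one component of size 6.
Total: 4 components.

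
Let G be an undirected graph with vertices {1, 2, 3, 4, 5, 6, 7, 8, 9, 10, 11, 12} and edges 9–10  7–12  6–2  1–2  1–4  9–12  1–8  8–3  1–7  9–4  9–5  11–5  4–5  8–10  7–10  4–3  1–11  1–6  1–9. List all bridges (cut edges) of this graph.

none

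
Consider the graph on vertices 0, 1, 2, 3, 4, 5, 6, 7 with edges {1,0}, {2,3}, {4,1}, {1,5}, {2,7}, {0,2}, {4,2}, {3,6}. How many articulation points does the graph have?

Removing 1 increases the component count from 1 to 2, so 1 is a cut vertex.
Removing 2 increases the component count from 1 to 3, so 2 is a cut vertex.
Removing 3 increases the component count from 1 to 2, so 3 is a cut vertex.
By contrast removing 5 leaves 1 component; it is not a cut vertex. No other vertex is a cut vertex either.

3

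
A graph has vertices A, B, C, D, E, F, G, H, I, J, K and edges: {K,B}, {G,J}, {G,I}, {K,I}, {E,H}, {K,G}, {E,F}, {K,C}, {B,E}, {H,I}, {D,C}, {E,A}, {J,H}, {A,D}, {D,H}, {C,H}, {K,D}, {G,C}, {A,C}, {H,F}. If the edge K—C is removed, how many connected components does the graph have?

1

K and C are still connected via K-G-C, so the component count stays at 1.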